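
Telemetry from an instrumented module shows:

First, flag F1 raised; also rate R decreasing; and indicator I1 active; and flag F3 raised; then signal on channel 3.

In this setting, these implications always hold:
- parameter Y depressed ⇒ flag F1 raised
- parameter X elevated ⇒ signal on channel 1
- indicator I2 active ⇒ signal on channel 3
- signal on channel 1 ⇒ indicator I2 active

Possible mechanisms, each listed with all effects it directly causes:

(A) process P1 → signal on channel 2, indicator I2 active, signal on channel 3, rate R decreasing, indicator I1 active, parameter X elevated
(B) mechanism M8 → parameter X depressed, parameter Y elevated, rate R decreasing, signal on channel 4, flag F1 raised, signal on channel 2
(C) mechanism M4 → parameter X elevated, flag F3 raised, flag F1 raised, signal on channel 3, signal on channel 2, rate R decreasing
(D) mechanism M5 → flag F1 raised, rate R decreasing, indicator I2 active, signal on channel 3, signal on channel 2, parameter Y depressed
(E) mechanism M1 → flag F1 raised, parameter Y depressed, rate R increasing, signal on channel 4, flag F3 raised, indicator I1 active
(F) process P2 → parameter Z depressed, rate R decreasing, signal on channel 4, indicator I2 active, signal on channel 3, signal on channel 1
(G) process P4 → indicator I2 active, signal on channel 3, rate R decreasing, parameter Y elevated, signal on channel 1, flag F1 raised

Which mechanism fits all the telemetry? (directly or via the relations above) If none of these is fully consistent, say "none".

Checking each candidate against the observations:
(A) process P1 — does not account for flag F1 raised, flag F3 raised
(B) mechanism M8 — does not account for indicator I1 active, flag F3 raised, signal on channel 3
(C) mechanism M4 — flag F1 raised match; rate R decreasing match; indicator I1 active miss; flag F3 raised match; signal on channel 3 match
(D) mechanism M5 — flag F1 raised match; rate R decreasing match; indicator I1 active miss; flag F3 raised miss; signal on channel 3 match
(E) mechanism M1 — fails on rate R decreasing, signal on channel 3 (predicts rate R increasing, not rate R decreasing)
(F) process P2 — flag F1 raised miss; rate R decreasing match; indicator I1 active miss; flag F3 raised miss; signal on channel 3 match
(G) process P4 — does not account for indicator I1 active, flag F3 raised
No candidate is consistent with all observations.

none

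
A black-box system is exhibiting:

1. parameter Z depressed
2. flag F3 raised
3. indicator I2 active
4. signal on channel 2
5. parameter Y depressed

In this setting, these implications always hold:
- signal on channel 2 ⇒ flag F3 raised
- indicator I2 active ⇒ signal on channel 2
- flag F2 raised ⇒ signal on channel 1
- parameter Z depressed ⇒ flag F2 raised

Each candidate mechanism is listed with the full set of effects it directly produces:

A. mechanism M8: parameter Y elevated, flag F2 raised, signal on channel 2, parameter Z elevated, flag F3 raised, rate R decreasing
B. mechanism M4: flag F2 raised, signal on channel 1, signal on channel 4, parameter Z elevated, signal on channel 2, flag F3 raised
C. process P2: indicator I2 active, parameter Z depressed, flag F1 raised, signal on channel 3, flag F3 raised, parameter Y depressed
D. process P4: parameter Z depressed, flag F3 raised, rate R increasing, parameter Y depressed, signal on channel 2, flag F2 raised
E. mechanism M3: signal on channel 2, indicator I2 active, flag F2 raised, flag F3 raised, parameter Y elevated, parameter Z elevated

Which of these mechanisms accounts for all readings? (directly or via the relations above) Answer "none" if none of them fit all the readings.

C

Testing each hypothesis:
(A) mechanism M8 — parameter Z depressed ✗; flag F3 raised ✓; indicator I2 active ✗; signal on channel 2 ✓; parameter Y depressed ✗
(B) mechanism M4 — parameter Z depressed ✗; flag F3 raised ✓; indicator I2 active ✗; signal on channel 2 ✓; parameter Y depressed ✗
(C) process P2 — accounts for every observation (signal on channel 2 via indicator I2 active → signal on channel 2)
(D) process P4 — parameter Z depressed ✓; flag F3 raised ✓; indicator I2 active ✗; signal on channel 2 ✓; parameter Y depressed ✓
(E) mechanism M3 — parameter Z depressed ✗; flag F3 raised ✓; indicator I2 active ✓; signal on channel 2 ✓; parameter Y depressed ✗
Only (C) is consistent with every observation.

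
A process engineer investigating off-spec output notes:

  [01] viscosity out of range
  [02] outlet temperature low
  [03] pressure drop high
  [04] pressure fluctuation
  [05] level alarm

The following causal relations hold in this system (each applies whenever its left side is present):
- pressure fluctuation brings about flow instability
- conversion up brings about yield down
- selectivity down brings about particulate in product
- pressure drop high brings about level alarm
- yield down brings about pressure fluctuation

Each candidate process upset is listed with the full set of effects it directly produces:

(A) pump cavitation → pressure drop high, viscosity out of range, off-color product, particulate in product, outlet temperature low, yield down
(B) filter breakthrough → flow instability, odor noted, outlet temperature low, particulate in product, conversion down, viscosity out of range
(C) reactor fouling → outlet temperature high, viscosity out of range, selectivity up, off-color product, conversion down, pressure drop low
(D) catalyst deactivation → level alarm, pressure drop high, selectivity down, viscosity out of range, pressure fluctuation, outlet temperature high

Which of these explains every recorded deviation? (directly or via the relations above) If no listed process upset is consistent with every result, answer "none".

A

Checking each candidate against the observations:
(A) pump cavitation — accounts for every observation (pressure fluctuation via yield down → pressure fluctuation)
(B) filter breakthrough — viscosity out of range +; outlet temperature low +; pressure drop high -; pressure fluctuation -; level alarm -
(C) reactor fouling — fails on outlet temperature low, pressure drop high, pressure fluctuation, level alarm (predicts outlet temperature high, not outlet temperature low; predicts pressure drop low, not pressure drop high)
(D) catalyst deactivation — fails on outlet temperature low (predicts outlet temperature high, not outlet temperature low)
Only (A) is consistent with every observation.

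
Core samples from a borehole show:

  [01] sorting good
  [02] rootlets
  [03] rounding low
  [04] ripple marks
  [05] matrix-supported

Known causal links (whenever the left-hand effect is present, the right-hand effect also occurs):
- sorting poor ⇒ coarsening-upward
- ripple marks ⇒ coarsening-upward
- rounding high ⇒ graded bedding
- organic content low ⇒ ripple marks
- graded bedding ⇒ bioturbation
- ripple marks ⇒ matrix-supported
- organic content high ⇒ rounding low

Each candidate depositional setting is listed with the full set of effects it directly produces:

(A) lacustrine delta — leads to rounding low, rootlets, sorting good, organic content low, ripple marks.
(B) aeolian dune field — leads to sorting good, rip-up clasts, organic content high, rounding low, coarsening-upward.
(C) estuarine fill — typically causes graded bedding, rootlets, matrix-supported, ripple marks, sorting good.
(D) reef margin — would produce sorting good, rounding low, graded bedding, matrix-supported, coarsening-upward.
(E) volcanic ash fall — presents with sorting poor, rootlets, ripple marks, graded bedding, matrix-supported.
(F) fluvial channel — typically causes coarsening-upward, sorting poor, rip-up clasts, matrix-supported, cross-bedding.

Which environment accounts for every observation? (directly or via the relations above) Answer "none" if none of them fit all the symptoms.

A

Checking each candidate against the observations:
(A) lacustrine delta — accounts for every observation (matrix-supported through ripple marks → matrix-supported)
(B) aeolian dune field — does not account for rootlets, ripple marks, matrix-supported
(C) estuarine fill — does not account for rounding low
(D) reef margin — does not account for rootlets, ripple marks
(E) volcanic ash fall — fails on sorting good, rounding low (predicts sorting poor, not sorting good)
(F) fluvial channel — fails on sorting good, rootlets, rounding low, ripple marks (predicts sorting poor, not sorting good)
(A) alone accounts for all the evidence.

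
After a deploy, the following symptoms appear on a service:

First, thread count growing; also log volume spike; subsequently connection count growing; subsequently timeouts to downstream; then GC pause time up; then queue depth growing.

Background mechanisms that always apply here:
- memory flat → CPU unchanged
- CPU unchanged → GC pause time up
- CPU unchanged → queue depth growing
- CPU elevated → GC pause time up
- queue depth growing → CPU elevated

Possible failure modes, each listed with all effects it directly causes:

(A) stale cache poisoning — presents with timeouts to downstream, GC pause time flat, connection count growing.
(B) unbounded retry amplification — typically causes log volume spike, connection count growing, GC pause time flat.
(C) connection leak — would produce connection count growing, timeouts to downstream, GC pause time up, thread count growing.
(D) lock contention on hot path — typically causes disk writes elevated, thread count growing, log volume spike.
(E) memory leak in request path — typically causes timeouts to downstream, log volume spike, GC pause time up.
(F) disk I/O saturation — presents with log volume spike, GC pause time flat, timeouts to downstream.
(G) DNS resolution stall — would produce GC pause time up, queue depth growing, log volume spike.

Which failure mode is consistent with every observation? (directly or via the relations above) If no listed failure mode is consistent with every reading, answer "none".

Per-candidate check:
(A) stale cache poisoning — thread count growing NO; log volume spike NO; connection count growing yes; timeouts to downstream yes; GC pause time up NO; queue depth growing NO
(B) unbounded retry amplification — fails on thread count growing, timeouts to downstream, GC pause time up, queue depth growing (predicts GC pause time flat, not GC pause time up)
(C) connection leak — does not account for log volume spike, queue depth growing
(D) lock contention on hot path — does not account for connection count growing, timeouts to downstream, GC pause time up, queue depth growing
(E) memory leak in request path — thread count growing NO; log volume spike yes; connection count growing NO; timeouts to downstream yes; GC pause time up yes; queue depth growing NO
(F) disk I/O saturation — thread count growing NO; log volume spike yes; connection count growing NO; timeouts to downstream yes; GC pause time up NO; queue depth growing NO
(G) DNS resolution stall — thread count growing NO; log volume spike yes; connection count growing NO; timeouts to downstream NO; GC pause time up yes; queue depth growing yes
None of the listed candidates fits everything.

none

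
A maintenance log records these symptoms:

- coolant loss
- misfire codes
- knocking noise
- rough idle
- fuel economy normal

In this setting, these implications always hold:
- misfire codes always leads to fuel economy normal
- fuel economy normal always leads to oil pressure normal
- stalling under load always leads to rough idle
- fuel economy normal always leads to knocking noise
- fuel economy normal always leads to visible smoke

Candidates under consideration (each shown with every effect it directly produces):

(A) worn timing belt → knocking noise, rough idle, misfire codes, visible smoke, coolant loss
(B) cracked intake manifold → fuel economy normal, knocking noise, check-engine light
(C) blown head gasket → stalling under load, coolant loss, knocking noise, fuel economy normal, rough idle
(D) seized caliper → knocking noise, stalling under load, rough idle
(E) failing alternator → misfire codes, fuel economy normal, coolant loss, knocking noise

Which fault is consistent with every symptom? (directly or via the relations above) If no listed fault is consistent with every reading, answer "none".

For each candidate, compare predicted effects to what was observed:
(A) worn timing belt — accounts for every observation (fuel economy normal via misfire codes → fuel economy normal)
(B) cracked intake manifold — does not account for coolant loss, misfire codes, rough idle
(C) blown head gasket — coolant loss yes; misfire codes NO; knocking noise yes; rough idle yes; fuel economy normal yes
(D) seized caliper — coolant loss NO; misfire codes NO; knocking noise yes; rough idle yes; fuel economy normal NO
(E) failing alternator — coolant loss yes; misfire codes yes; knocking noise yes; rough idle NO; fuel economy normal yes
Only (A) is consistent with every observation.

A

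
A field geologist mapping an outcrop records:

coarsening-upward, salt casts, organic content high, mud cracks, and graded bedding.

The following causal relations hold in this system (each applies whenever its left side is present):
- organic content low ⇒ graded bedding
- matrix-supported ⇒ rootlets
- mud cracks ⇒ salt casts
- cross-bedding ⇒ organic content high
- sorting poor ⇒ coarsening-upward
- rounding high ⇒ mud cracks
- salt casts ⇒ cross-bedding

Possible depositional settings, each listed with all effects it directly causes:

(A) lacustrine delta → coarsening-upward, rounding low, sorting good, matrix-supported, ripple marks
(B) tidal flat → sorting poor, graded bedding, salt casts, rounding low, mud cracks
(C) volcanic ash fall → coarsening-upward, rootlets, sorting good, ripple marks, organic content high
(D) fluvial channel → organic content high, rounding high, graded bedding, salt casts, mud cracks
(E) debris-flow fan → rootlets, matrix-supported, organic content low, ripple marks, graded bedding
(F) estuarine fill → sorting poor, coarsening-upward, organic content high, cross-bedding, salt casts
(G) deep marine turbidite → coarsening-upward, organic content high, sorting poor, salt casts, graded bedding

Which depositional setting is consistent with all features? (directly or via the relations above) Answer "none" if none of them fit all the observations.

B

For each candidate, compare predicted effects to what was observed:
(A) lacustrine delta — coarsening-upward match; salt casts miss; organic content high miss; mud cracks miss; graded bedding miss
(B) tidal flat — coarsening-upward match (via sorting poor → coarsening-upward); salt casts match; organic content high match (via salt casts → cross-bedding → organic content high); mud cracks match; graded bedding match
(C) volcanic ash fall — coarsening-upward match; salt casts miss; organic content high match; mud cracks miss; graded bedding miss
(D) fluvial channel — does not account for coarsening-upward
(E) debris-flow fan — coarsening-upward miss; salt casts miss; organic content high miss; mud cracks miss; graded bedding match
(F) estuarine fill — coarsening-upward match; salt casts match; organic content high match; mud cracks miss; graded bedding miss
(G) deep marine turbidite — coarsening-upward match; salt casts match; organic content high match; mud cracks miss; graded bedding match
Only (B) is consistent with every observation.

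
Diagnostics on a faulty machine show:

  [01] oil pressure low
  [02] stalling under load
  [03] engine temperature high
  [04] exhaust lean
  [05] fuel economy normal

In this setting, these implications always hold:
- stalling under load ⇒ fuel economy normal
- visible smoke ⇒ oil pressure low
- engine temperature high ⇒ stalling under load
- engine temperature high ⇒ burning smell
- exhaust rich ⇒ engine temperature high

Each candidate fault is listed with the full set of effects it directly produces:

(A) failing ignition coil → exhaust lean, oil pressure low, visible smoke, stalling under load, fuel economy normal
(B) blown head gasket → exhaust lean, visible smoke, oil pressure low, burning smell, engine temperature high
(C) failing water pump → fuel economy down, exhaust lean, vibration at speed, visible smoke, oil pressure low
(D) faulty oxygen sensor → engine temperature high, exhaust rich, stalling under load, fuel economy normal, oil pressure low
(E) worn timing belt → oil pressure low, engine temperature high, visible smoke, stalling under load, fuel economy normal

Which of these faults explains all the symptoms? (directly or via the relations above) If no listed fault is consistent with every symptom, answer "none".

Testing each hypothesis:
(A) failing ignition coil — oil pressure low ✓; stalling under load ✓; engine temperature high ✗; exhaust lean ✓; fuel economy normal ✓
(B) blown head gasket — oil pressure low ✓; stalling under load ✓ (by engine temperature high → stalling under load); engine temperature high ✓; exhaust lean ✓; fuel economy normal ✓ (by engine temperature high → stalling under load → fuel economy normal)
(C) failing water pump — oil pressure low ✓; stalling under load ✗; engine temperature high ✗; exhaust lean ✓; fuel economy normal ✗
(D) faulty oxygen sensor — oil pressure low ✓; stalling under load ✓; engine temperature high ✓; exhaust lean ✗; fuel economy normal ✓
(E) worn timing belt — oil pressure low ✓; stalling under load ✓; engine temperature high ✓; exhaust lean ✗; fuel economy normal ✓
Only (B) is consistent with every observation.

B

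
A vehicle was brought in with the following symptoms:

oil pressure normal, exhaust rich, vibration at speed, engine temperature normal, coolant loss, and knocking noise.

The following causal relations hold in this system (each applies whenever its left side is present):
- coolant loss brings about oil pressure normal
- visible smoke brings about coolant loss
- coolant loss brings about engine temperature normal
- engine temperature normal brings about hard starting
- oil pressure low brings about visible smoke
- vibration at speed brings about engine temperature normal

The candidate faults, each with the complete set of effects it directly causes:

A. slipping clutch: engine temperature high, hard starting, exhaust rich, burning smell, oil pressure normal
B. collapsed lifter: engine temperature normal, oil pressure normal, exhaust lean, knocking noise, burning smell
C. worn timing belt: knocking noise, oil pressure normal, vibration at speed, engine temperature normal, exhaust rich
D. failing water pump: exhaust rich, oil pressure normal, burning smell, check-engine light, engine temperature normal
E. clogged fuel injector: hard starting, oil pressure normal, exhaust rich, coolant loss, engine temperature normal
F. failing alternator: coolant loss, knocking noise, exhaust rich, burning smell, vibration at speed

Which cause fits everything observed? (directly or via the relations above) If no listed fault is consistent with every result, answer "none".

F

Checking each candidate against the observations:
(A) slipping clutch — fails on vibration at speed, engine temperature normal, coolant loss, knocking noise (predicts engine temperature high, not engine temperature normal)
(B) collapsed lifter — oil pressure normal yes; exhaust rich NO; vibration at speed NO; engine temperature normal yes; coolant loss NO; knocking noise yes
(C) worn timing belt — oil pressure normal yes; exhaust rich yes; vibration at speed yes; engine temperature normal yes; coolant loss NO; knocking noise yes
(D) failing water pump — oil pressure normal yes; exhaust rich yes; vibration at speed NO; engine temperature normal yes; coolant loss NO; knocking noise NO
(E) clogged fuel injector — does not account for vibration at speed, knocking noise
(F) failing alternator — accounts for every observation (oil pressure normal through coolant loss → oil pressure normal)
(F) is the only candidate with no mismatches.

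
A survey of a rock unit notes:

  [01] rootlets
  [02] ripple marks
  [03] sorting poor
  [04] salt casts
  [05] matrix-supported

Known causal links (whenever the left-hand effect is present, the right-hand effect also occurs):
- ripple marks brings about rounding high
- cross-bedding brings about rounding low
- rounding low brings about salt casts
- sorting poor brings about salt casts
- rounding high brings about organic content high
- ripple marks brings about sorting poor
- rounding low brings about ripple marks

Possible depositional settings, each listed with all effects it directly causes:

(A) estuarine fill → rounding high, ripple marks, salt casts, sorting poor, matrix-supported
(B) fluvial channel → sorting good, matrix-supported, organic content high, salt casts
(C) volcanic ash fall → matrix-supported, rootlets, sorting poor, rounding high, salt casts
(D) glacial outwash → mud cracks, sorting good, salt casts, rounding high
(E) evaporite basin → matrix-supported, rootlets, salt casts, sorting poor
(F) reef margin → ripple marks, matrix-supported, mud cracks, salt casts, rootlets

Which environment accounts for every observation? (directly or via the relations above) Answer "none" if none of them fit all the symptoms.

Checking each candidate against the observations:
(A) estuarine fill — does not account for rootlets
(B) fluvial channel — rootlets miss; ripple marks miss; sorting poor miss; salt casts match; matrix-supported match
(C) volcanic ash fall — does not account for ripple marks
(D) glacial outwash — fails on rootlets, ripple marks, sorting poor, matrix-supported (predicts sorting good, not sorting poor)
(E) evaporite basin — does not account for ripple marks
(F) reef margin — accounts for every observation (sorting poor via ripple marks → sorting poor)
Only (F) is consistent with every observation.

F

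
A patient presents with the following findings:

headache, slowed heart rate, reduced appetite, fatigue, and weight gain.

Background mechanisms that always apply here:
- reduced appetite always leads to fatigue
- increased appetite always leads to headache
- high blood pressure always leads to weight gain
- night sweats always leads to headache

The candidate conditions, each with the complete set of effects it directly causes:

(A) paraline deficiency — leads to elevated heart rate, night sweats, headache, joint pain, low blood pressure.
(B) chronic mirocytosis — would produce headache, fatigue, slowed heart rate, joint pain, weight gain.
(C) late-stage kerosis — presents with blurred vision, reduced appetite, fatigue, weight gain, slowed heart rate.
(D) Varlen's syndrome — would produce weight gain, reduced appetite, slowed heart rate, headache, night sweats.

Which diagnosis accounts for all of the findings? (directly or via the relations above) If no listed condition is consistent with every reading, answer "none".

Per-candidate check:
(A) paraline deficiency — fails on slowed heart rate, reduced appetite, fatigue, weight gain (predicts elevated heart rate, not slowed heart rate)
(B) chronic mirocytosis — does not account for reduced appetite
(C) late-stage kerosis — does not account for headache
(D) Varlen's syndrome — headache yes; slowed heart rate yes; reduced appetite yes; fatigue yes (by reduced appetite → fatigue); weight gain yes
(D) alone accounts for all the evidence.

D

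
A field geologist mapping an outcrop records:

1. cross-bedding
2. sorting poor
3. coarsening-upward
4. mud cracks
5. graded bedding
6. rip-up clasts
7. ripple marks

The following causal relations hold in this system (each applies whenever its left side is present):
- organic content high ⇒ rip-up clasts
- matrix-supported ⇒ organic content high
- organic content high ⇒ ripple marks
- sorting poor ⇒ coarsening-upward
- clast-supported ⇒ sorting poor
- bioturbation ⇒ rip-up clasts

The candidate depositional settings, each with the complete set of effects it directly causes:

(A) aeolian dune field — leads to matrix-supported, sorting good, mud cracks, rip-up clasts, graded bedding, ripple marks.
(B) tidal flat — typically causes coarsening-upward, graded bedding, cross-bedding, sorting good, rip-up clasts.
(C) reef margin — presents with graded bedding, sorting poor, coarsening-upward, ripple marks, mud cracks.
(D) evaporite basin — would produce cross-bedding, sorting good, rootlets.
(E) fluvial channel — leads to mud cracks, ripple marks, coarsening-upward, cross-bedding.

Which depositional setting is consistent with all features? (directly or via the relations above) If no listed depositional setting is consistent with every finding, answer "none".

Checking each candidate against the observations:
(A) aeolian dune field — fails on cross-bedding, sorting poor, coarsening-upward (predicts sorting good, not sorting poor)
(B) tidal flat — cross-bedding +; sorting poor -; coarsening-upward +; mud cracks -; graded bedding +; rip-up clasts +; ripple marks -
(C) reef margin — does not account for cross-bedding, rip-up clasts
(D) evaporite basin — cross-bedding +; sorting poor -; coarsening-upward -; mud cracks -; graded bedding -; rip-up clasts -; ripple marks -
(E) fluvial channel — does not account for sorting poor, graded bedding, rip-up clasts
No candidate is consistent with all observations.

none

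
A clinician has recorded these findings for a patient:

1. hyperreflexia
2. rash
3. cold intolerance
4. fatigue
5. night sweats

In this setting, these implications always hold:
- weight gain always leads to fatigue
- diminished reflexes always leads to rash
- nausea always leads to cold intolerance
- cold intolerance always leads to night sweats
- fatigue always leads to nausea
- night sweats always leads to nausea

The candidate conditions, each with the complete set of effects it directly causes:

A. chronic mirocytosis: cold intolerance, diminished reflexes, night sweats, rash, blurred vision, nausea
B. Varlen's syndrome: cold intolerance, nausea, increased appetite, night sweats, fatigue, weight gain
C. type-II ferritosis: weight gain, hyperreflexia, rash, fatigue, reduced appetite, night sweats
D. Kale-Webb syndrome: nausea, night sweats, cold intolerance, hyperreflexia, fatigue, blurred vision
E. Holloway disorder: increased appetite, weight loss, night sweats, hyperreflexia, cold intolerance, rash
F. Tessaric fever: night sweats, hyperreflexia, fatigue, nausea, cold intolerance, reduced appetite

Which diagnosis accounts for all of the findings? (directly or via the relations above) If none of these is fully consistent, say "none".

C

Per-candidate check:
(A) chronic mirocytosis — hyperreflexia -; rash +; cold intolerance +; fatigue -; night sweats +
(B) Varlen's syndrome — hyperreflexia -; rash -; cold intolerance +; fatigue +; night sweats +
(C) type-II ferritosis — accounts for every observation (cold intolerance by night sweats → nausea → cold intolerance)
(D) Kale-Webb syndrome — hyperreflexia +; rash -; cold intolerance +; fatigue +; night sweats +
(E) Holloway disorder — does not account for fatigue
(F) Tessaric fever — hyperreflexia +; rash -; cold intolerance +; fatigue +; night sweats +
(C) is the only candidate with no mismatches.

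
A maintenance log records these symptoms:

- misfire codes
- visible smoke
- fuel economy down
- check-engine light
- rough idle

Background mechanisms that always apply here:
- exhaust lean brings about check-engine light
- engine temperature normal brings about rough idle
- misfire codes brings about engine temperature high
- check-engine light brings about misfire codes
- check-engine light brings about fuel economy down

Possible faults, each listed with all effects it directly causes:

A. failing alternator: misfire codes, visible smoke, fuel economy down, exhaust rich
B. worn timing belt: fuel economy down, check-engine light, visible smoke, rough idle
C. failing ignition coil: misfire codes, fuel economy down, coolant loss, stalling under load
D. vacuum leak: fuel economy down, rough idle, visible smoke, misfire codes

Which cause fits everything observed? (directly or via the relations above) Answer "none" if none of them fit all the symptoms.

B

For each candidate, compare predicted effects to what was observed:
(A) failing alternator — does not account for check-engine light, rough idle
(B) worn timing belt — misfire codes + (through check-engine light → misfire codes); visible smoke +; fuel economy down +; check-engine light +; rough idle +
(C) failing ignition coil — misfire codes +; visible smoke -; fuel economy down +; check-engine light -; rough idle -
(D) vacuum leak — misfire codes +; visible smoke +; fuel economy down +; check-engine light -; rough idle +
Only (B) is consistent with every observation.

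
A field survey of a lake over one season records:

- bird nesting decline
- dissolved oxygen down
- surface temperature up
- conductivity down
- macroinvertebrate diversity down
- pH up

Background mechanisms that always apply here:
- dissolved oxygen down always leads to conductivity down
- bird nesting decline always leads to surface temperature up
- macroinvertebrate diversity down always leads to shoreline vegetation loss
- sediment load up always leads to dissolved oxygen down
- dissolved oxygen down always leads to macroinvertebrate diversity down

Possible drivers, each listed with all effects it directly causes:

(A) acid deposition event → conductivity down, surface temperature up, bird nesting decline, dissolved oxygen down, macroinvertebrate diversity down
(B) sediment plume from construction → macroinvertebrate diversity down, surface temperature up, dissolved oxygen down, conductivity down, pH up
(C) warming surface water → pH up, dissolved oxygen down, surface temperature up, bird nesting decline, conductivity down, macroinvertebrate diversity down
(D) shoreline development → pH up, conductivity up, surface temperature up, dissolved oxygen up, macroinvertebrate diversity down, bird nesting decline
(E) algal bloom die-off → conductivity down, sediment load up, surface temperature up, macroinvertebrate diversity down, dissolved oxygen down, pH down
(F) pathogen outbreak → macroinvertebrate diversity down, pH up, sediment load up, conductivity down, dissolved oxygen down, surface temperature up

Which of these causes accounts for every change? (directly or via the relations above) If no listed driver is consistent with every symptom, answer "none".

C

Per-candidate check:
(A) acid deposition event — bird nesting decline yes; dissolved oxygen down yes; surface temperature up yes; conductivity down yes; macroinvertebrate diversity down yes; pH up NO
(B) sediment plume from construction — bird nesting decline NO; dissolved oxygen down yes; surface temperature up yes; conductivity down yes; macroinvertebrate diversity down yes; pH up yes
(C) warming surface water — accounts for every observation
(D) shoreline development — fails on dissolved oxygen down, conductivity down (predicts dissolved oxygen up, not dissolved oxygen down; predicts conductivity up, not conductivity down)
(E) algal bloom die-off — bird nesting decline NO; dissolved oxygen down yes; surface temperature up yes; conductivity down yes; macroinvertebrate diversity down yes; pH up NO
(F) pathogen outbreak — does not account for bird nesting decline
Only (C) is consistent with every observation.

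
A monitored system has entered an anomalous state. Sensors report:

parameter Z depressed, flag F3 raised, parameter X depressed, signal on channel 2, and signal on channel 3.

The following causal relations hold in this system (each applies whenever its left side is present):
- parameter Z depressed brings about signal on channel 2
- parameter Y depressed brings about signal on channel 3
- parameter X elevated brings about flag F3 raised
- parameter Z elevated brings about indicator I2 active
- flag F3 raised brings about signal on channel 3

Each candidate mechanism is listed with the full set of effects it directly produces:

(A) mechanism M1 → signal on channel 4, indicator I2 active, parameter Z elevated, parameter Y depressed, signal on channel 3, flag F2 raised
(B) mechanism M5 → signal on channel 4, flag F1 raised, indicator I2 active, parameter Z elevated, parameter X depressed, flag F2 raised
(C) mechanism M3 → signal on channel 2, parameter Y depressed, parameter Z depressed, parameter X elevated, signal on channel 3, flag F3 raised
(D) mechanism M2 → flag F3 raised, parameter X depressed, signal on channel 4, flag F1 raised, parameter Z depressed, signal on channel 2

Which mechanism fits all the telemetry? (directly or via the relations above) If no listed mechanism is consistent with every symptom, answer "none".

D

Testing each hypothesis:
(A) mechanism M1 — fails on parameter Z depressed, flag F3 raised, parameter X depressed, signal on channel 2 (predicts parameter Z elevated, not parameter Z depressed)
(B) mechanism M5 — fails on parameter Z depressed, flag F3 raised, signal on channel 2, signal on channel 3 (predicts parameter Z elevated, not parameter Z depressed)
(C) mechanism M3 — parameter Z depressed ✓; flag F3 raised ✓; parameter X depressed ✗; signal on channel 2 ✓; signal on channel 3 ✓
(D) mechanism M2 — parameter Z depressed ✓; flag F3 raised ✓; parameter X depressed ✓; signal on channel 2 ✓; signal on channel 3 ✓ (through flag F3 raised → signal on channel 3)
Only (D) is consistent with every observation.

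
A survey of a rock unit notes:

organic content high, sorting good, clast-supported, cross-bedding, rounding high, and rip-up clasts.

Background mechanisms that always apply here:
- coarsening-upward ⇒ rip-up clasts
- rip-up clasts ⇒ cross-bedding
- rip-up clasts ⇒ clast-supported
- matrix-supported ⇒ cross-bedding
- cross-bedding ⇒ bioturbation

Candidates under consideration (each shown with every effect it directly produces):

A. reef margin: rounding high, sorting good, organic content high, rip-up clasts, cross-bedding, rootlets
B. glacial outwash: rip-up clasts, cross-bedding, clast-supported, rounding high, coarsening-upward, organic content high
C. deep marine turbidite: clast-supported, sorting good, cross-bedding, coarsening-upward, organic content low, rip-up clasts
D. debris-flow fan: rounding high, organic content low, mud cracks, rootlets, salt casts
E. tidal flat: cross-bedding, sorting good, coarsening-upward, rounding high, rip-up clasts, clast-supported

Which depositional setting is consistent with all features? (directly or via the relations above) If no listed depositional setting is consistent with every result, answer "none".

A

Testing each hypothesis:
(A) reef margin — organic content high ✓; sorting good ✓; clast-supported ✓ (through rip-up clasts → clast-supported); cross-bedding ✓; rounding high ✓; rip-up clasts ✓
(B) glacial outwash — does not account for sorting good
(C) deep marine turbidite — fails on organic content high, rounding high (predicts organic content low, not organic content high)
(D) debris-flow fan — organic content high ✗; sorting good ✗; clast-supported ✗; cross-bedding ✗; rounding high ✓; rip-up clasts ✗
(E) tidal flat — does not account for organic content high
(A) alone accounts for all the evidence.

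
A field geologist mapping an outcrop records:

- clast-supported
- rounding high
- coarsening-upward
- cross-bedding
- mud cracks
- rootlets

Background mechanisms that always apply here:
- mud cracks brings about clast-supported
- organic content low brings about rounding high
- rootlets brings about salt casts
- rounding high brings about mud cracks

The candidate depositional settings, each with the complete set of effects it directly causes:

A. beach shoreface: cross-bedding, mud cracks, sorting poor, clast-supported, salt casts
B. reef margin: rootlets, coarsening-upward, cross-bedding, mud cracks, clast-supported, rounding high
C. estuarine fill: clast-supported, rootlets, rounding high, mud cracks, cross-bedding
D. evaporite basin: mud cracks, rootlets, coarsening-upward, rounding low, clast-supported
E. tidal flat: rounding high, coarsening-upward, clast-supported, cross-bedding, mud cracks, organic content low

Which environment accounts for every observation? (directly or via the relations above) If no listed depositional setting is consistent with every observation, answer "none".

Per-candidate check:
(A) beach shoreface — does not account for rounding high, coarsening-upward, rootlets
(B) reef margin — clast-supported match; rounding high match; coarsening-upward match; cross-bedding match; mud cracks match; rootlets match
(C) estuarine fill — does not account for coarsening-upward
(D) evaporite basin — fails on rounding high, cross-bedding (predicts rounding low, not rounding high)
(E) tidal flat — clast-supported match; rounding high match; coarsening-upward match; cross-bedding match; mud cracks match; rootlets miss
(B) is the only candidate with no mismatches.

B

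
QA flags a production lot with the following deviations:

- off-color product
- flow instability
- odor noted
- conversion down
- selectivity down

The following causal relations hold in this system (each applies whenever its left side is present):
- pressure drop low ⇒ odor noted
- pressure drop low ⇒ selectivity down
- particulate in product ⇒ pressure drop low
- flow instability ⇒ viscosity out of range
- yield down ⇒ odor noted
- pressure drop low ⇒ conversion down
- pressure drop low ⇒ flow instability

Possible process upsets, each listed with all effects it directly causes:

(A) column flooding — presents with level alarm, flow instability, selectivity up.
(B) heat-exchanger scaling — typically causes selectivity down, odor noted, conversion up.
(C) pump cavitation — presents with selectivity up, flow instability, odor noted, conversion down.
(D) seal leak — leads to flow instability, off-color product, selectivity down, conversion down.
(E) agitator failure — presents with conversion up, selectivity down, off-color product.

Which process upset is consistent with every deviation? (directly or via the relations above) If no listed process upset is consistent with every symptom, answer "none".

For each candidate, compare predicted effects to what was observed:
(A) column flooding — fails on off-color product, odor noted, conversion down, selectivity down (predicts selectivity up, not selectivity down)
(B) heat-exchanger scaling — off-color product miss; flow instability miss; odor noted match; conversion down miss; selectivity down match
(C) pump cavitation — fails on off-color product, selectivity down (predicts selectivity up, not selectivity down)
(D) seal leak — off-color product match; flow instability match; odor noted miss; conversion down match; selectivity down match
(E) agitator failure — off-color product match; flow instability miss; odor noted miss; conversion down miss; selectivity down match
Every candidate fails on at least one observation.

none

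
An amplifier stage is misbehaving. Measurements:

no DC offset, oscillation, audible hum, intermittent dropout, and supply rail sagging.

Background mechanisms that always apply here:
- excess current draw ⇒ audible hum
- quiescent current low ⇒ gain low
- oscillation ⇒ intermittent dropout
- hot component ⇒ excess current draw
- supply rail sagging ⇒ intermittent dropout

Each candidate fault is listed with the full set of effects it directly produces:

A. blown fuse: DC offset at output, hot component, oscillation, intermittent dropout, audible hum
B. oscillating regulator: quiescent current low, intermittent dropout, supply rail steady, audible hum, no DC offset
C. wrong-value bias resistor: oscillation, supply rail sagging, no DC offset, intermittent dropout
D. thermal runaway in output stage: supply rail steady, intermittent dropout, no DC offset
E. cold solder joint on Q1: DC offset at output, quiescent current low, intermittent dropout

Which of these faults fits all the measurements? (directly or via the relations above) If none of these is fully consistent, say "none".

none

For each candidate, compare predicted effects to what was observed:
(A) blown fuse — no DC offset -; oscillation +; audible hum +; intermittent dropout +; supply rail sagging -
(B) oscillating regulator — fails on oscillation, supply rail sagging (predicts supply rail steady, not supply rail sagging)
(C) wrong-value bias resistor — does not account for audible hum
(D) thermal runaway in output stage — fails on oscillation, audible hum, supply rail sagging (predicts supply rail steady, not supply rail sagging)
(E) cold solder joint on Q1 — no DC offset -; oscillation -; audible hum -; intermittent dropout +; supply rail sagging -
None of the listed candidates fits everything.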